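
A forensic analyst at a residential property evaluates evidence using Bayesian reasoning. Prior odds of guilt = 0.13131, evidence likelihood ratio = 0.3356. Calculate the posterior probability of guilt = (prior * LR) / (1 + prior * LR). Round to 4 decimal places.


Bayesian evidence evaluation:
Posterior odds = prior_odds * LR = 0.13131 * 0.3356 = 0.04406764
Posterior probability = posterior_odds / (1 + posterior_odds)
= 0.04406764 / (1 + 0.04406764)
= 0.04406764 / 1.04406764
= 0.0422

0.0422


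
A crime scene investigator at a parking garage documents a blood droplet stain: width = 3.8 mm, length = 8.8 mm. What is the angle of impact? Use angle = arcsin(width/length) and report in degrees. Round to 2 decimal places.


Blood spatter impact angle calculation:
width / length = 3.8 / 8.8 = 0.431818
angle = arcsin(0.431818)
angle = 25.58 degrees

25.58


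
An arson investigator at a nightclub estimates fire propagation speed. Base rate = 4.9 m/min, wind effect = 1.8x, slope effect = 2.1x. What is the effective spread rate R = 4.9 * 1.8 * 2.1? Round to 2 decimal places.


Fire spread rate calculation:
R = R0 * wind_factor * slope_factor
= 4.9 * 1.8 * 2.1
= 8.82 * 2.1
= 18.52 m/min

18.52


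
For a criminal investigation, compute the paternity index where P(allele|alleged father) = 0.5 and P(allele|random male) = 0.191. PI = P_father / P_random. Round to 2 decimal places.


Paternity Index calculation:
PI = P(allele|father) / P(allele|random)
PI = 0.5 / 0.191
PI = 2.62

2.62


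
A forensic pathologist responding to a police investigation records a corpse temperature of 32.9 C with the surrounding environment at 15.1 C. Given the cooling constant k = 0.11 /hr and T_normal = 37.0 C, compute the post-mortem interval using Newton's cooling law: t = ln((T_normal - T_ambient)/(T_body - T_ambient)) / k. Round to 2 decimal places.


Using Newton's law of cooling:
t = ln((T_normal - T_ambient) / (T_body - T_ambient)) / k
T_normal - T_ambient = 21.9
T_body - T_ambient = 17.8
Ratio = 1.230337
ln(ratio) = 0.207288
t = 0.207288 / 0.11 = 1.88 hours

1.88


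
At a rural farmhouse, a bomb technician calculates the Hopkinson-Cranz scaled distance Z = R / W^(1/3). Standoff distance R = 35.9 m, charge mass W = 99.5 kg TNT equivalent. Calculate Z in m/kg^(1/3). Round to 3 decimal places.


Scaled distance calculation:
W^(1/3) = 99.5^(1/3) = 4.63384
Z = R / W^(1/3) = 35.9 / 4.63384
Z = 7.747 m/kg^(1/3)

7.747


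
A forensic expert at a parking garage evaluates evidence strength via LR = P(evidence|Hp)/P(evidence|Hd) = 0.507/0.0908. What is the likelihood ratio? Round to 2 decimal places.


Likelihood ratio calculation:
LR = P(E|Hp) / P(E|Hd)
LR = 0.507 / 0.0908
LR = 5.58

5.58


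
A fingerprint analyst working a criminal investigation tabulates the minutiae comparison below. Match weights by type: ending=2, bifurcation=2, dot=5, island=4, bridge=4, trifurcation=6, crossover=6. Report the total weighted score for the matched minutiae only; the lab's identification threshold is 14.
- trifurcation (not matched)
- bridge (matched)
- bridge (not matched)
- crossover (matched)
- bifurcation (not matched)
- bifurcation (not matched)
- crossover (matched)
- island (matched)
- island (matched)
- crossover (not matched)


Weighted minutiae match score:
  trifurcation: not matched, +0
  bridge: matched, +4 (running total 4)
  bridge: not matched, +0
  crossover: matched, +6 (running total 10)
  bifurcation: not matched, +0
  bifurcation: not matched, +0
  crossover: matched, +6 (running total 16)
  island: matched, +4 (running total 20)
  island: matched, +4 (running total 24)
  crossover: not matched, +0
Total score = 24
Threshold = 14; verdict = identification

24


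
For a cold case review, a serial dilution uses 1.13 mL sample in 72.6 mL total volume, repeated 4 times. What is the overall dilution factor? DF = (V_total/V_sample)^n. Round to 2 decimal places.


Dilution factor calculation:
Single dilution = V_total / V_sample = 72.6 / 1.13 ≈ 64.247788
Number of dilutions = 4
Total DF = (72.6 / 1.13)^4 (full precision, rounded at the end) = 17038552.97

17038552.97


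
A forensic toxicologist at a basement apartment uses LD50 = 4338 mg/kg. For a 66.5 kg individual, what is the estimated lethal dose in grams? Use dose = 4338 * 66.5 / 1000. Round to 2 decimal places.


Lethal dose calculation:
Lethal dose = LD50 * body_weight / 1000
= 4338 * 66.5 / 1000
= 288477 / 1000
= 288.48 g

288.48


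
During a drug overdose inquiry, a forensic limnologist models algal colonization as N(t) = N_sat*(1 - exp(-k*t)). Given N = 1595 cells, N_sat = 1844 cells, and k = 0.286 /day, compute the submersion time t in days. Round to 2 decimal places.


PMSI from diatom colonization curve:
N / N_sat = 1595 / 1844 = 0.864967
1 - N/N_sat = 0.135033
ln(1 - N/N_sat) = -2.002236
t = -ln(1 - N/N_sat) / k = -(-2.002236) / 0.286 = 7.00 days

7.00


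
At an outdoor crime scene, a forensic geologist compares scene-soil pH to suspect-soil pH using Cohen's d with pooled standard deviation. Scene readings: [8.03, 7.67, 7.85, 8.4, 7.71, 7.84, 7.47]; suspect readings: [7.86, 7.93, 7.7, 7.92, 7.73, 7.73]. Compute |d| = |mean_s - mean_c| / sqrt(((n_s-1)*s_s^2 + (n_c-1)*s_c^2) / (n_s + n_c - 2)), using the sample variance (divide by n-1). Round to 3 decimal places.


Pooled-variance Cohen's d for soil pH comparison:
Scene mean = 54.97 / 7 = 7.852857
Suspect mean = 46.87 / 6 = 7.811667
Scene sample variance s_s^2 = 0.088557
Suspect sample variance s_c^2 = 0.010777
Pooled variance = ((n_s-1)*s_s^2 + (n_c-1)*s_c^2) / (n_s + n_c - 2) = 0.053202
Pooled SD = sqrt(0.053202) = 0.230656
Mean difference = 0.04119
|d| = |0.04119| / 0.230656 = 0.179

0.179


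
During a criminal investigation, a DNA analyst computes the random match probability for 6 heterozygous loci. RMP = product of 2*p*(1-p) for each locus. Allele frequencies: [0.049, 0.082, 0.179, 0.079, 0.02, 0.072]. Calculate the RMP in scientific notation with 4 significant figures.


Computing RMP for 6 loci:
Locus 1: 2 * 0.049 * 0.951 = 0.093198
Locus 2: 2 * 0.082 * 0.918 = 0.150552
Locus 3: 2 * 0.179 * 0.821 = 0.293918
Locus 4: 2 * 0.079 * 0.921 = 0.145518
Locus 5: 2 * 0.02 * 0.98 = 0.0392
Locus 6: 2 * 0.072 * 0.928 = 0.133632
RMP = 3.144e-06

3.144e-06


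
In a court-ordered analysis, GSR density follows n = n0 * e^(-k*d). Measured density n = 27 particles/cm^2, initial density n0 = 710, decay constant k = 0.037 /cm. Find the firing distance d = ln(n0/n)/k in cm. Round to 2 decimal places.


GSR distance calculation:
n0/n = 710 / 27 = 26.296296
ln(n0/n) = 3.269428
d = 3.269428 / 0.037 = 88.36 cm

88.36


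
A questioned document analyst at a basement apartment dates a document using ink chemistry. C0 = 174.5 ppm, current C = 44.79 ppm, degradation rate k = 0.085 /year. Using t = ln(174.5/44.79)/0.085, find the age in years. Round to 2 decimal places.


Document age estimation:
C0/C = 174.5 / 44.79 = 3.895959
ln(C0/C) = 1.35994
t = 1.35994 / 0.085 = 16.00 years

16.00


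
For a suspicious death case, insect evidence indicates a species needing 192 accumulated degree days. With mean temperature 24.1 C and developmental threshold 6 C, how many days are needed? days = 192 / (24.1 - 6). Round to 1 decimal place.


Insect development time:
Effective temperature = avg_temp - T_base = 24.1 - 6 = 18.1 C
Days = ADD / effective_temp = 192 / 18.1 = 10.6 days

10.6


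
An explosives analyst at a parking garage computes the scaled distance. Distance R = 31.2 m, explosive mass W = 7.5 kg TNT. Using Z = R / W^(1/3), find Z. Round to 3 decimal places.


Scaled distance calculation:
W^(1/3) = 7.5^(1/3) = 1.957434
Z = R / W^(1/3) = 31.2 / 1.957434
Z = 15.939 m/kg^(1/3)

15.939


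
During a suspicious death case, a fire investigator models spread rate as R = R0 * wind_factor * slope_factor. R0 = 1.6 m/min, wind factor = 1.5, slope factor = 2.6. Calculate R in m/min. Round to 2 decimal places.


Fire spread rate calculation:
R = R0 * wind_factor * slope_factor
= 1.6 * 1.5 * 2.6
= 2.4 * 2.6
= 6.24 m/min

6.24


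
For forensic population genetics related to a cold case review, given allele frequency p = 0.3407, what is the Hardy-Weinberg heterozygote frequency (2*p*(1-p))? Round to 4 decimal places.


Hardy-Weinberg heterozygote frequency:
q = 1 - p = 1 - 0.3407 = 0.6593
2pq = 2 * 0.3407 * 0.6593 = 0.4492

0.4492


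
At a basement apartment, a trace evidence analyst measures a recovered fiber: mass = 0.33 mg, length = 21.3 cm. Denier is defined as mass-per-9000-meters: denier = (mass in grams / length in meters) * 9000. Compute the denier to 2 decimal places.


Denier calculation:
Mass in grams = 0.33 mg / 1000 = 0.00033 g
Length in meters = 21.3 cm / 100 = 0.213 m
Linear density = mass / length = 0.00033 / 0.213 = 0.0015493 g/m
Denier = (g/m) * 9000 = 0.0015493 * 9000 = 13.94

13.94


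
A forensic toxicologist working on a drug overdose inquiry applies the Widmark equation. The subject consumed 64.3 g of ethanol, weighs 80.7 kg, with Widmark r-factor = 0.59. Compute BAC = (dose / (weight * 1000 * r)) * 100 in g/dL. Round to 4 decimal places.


Applying the Widmark formula:
BAC = (dose_g / (body_wt * 1000 * r)) * 100
Denominator = 80.7 * 1000 * 0.59 = 47613
BAC = (64.3 / 47613) * 100
BAC = 0.1350 g/dL

0.1350


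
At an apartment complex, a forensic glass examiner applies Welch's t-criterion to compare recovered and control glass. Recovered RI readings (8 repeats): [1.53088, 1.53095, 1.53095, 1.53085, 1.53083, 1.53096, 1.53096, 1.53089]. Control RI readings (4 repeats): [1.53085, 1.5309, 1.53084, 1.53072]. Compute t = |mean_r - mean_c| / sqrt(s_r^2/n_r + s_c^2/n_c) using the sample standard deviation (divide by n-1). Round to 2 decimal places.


Welch's t-criterion for glass RI comparison:
Recovered mean = sum / n_r = 12.24727 / 8 = 1.5309088
Control mean = sum / n_c = 6.12331 / 4 = 1.5308275
Recovered sample variance s_r^2 = 2.78393e-09
Control sample variance s_c^2 = 5.825e-09
Welch SE (unpooled) = sqrt(s_r^2/n_r + s_c^2/n_c) = sqrt(3.47991e-10 + 1.45625e-09) = sqrt(1.80424e-09) = 4.24763e-05
|mean_r - mean_c| = 8.125e-05
t = 8.125e-05 / 4.24763e-05 = 1.91

1.91


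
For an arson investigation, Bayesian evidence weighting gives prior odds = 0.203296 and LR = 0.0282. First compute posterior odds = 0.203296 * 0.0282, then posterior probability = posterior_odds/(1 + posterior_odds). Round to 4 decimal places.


Bayesian evidence evaluation:
Posterior odds = prior_odds * LR = 0.203296 * 0.0282 = 0.005732947
Posterior probability = posterior_odds / (1 + posterior_odds)
= 0.005732947 / (1 + 0.005732947)
= 0.005732947 / 1.005732947
= 0.0057

0.0057


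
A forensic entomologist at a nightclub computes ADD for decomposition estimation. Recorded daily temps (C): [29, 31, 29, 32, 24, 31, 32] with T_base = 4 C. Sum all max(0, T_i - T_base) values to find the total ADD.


Computing ADD day by day:
Day 1: max(0, 29 - 4) = 25
Day 2: max(0, 31 - 4) = 27
Day 3: max(0, 29 - 4) = 25
Day 4: max(0, 32 - 4) = 28
Day 5: max(0, 24 - 4) = 20
Day 6: max(0, 31 - 4) = 27
Day 7: max(0, 32 - 4) = 28
Total ADD = 180

180


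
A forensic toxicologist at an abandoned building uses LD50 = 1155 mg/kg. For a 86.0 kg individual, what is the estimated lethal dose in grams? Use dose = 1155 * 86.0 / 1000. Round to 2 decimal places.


Lethal dose calculation:
Lethal dose = LD50 * body_weight / 1000
= 1155 * 86.0 / 1000
= 99330 / 1000
= 99.33 g

99.33


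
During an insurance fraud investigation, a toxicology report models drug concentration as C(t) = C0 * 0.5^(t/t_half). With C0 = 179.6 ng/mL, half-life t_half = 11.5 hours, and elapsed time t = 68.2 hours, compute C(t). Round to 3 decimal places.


Drug concentration decay:
Number of half-lives = t / t_half = 68.2 / 11.5 = 5.930435
Decay factor = 0.5^5.930435 = 0.01639688
C(t) = 179.6 * 0.01639688 = 2.945 ng/mL

2.945


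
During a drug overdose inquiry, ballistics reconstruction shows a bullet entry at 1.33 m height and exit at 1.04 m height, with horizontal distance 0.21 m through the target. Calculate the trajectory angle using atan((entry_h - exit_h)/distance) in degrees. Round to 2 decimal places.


Bullet trajectory angle:
Height difference = 1.33 - 1.04 = 0.29 m
angle = atan(0.29 / 0.21)
angle = atan(1.380952)
angle = 54.09 degrees

54.09


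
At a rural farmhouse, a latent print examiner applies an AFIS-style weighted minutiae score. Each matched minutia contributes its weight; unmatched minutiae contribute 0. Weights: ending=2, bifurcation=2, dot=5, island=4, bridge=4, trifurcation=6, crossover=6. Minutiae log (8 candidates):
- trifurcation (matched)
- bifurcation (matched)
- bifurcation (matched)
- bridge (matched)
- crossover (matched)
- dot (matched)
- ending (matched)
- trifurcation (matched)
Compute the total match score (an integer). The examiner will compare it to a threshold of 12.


Weighted minutiae match score:
  trifurcation: matched, +6 (running total 6)
  bifurcation: matched, +2 (running total 8)
  bifurcation: matched, +2 (running total 10)
  bridge: matched, +4 (running total 14)
  crossover: matched, +6 (running total 20)
  dot: matched, +5 (running total 25)
  ending: matched, +2 (running total 27)
  trifurcation: matched, +6 (running total 33)
Total score = 33
Threshold = 12; verdict = identification

33


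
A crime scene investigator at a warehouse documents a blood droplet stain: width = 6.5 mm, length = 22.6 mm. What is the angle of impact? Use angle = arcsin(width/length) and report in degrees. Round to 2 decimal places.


Blood spatter impact angle calculation:
width / length = 6.5 / 22.6 = 0.287611
angle = arcsin(0.287611)
angle = 16.71 degrees

16.71


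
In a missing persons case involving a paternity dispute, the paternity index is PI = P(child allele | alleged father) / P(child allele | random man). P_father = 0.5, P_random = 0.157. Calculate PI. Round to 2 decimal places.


Paternity Index calculation:
PI = P(allele|father) / P(allele|random)
PI = 0.5 / 0.157
PI = 3.18

3.18


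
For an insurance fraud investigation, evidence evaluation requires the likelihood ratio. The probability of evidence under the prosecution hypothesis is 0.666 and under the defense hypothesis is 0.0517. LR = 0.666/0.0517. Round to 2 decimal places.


Likelihood ratio calculation:
LR = P(E|Hp) / P(E|Hd)
LR = 0.666 / 0.0517
LR = 12.88

12.88


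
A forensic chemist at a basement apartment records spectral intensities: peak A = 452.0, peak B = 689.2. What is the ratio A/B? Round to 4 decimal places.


Spectral peak ratio:
Peak A = 452.0 counts
Peak B = 689.2 counts
Ratio = 452.0 / 689.2 = 0.6558

0.6558


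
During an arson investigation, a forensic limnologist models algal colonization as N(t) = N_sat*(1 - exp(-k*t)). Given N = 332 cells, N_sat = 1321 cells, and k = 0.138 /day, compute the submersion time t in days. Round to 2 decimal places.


PMSI from diatom colonization curve:
N / N_sat = 332 / 1321 = 0.251325
1 - N/N_sat = 0.748675
ln(1 - N/N_sat) = -0.28945
t = -ln(1 - N/N_sat) / k = -(-0.28945) / 0.138 = 2.10 days

2.10


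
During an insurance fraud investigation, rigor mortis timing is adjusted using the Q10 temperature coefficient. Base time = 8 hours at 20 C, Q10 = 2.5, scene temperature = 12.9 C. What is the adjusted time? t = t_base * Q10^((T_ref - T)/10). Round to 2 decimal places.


Rigor mortis time adjustment:
Exponent = (T_ref - T_actual) / 10 = (20 - 12.9) / 10 = 0.71
Q10 factor = 2.5^0.71 = 1.91663
t_adjusted = 8 * 1.91663 = 15.33 hours

15.33


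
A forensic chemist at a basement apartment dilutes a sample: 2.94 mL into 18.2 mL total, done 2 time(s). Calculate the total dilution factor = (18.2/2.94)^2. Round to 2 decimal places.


Dilution factor calculation:
Single dilution = V_total / V_sample = 18.2 / 2.94 ≈ 6.190476
Number of dilutions = 2
Total DF = (18.2 / 2.94)^2 (full precision, rounded at the end) = 38.32

38.32


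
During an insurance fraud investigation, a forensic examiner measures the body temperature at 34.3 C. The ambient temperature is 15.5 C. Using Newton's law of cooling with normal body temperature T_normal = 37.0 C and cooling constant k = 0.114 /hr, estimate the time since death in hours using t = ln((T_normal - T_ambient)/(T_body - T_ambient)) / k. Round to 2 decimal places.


Using Newton's law of cooling:
t = ln((T_normal - T_ambient) / (T_body - T_ambient)) / k
T_normal - T_ambient = 21.5
T_body - T_ambient = 18.8
Ratio = 1.143617
ln(ratio) = 0.134196
t = 0.134196 / 0.114 = 1.18 hours

1.18


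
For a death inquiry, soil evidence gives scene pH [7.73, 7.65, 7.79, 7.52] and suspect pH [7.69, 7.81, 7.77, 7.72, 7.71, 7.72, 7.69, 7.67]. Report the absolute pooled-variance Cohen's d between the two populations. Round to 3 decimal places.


Pooled-variance Cohen's d for soil pH comparison:
Scene mean = 30.69 / 4 = 7.6725
Suspect mean = 61.78 / 8 = 7.7225
Scene sample variance s_s^2 = 0.013625
Suspect sample variance s_c^2 = 0.002136
Pooled variance = ((n_s-1)*s_s^2 + (n_c-1)*s_c^2) / (n_s + n_c - 2) = 0.005583
Pooled SD = sqrt(0.005583) = 0.074719
Mean difference = -0.05
|d| = |-0.05| / 0.074719 = 0.669

0.669


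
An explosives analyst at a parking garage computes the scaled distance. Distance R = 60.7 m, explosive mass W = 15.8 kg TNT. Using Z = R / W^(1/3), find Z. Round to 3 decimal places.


Scaled distance calculation:
W^(1/3) = 15.8^(1/3) = 2.509299
Z = R / W^(1/3) = 60.7 / 2.509299
Z = 24.190 m/kg^(1/3)

24.190


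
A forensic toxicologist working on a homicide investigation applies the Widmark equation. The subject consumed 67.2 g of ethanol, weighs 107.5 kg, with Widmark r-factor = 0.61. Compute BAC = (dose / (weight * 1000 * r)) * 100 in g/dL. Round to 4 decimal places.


Applying the Widmark formula:
BAC = (dose_g / (body_wt * 1000 * r)) * 100
Denominator = 107.5 * 1000 * 0.61 = 65575
BAC = (67.2 / 65575) * 100
BAC = 0.1025 g/dL

0.1025


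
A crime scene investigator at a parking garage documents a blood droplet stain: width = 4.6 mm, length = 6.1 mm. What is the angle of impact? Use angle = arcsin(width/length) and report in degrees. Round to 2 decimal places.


Blood spatter impact angle calculation:
width / length = 4.6 / 6.1 = 0.754098
angle = arcsin(0.754098)
angle = 48.95 degrees

48.95


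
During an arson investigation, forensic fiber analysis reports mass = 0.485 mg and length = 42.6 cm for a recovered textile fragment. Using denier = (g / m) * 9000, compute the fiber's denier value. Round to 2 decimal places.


Denier calculation:
Mass in grams = 0.485 mg / 1000 = 0.000485 g
Length in meters = 42.6 cm / 100 = 0.426 m
Linear density = mass / length = 0.000485 / 0.426 = 0.0011385 g/m
Denier = (g/m) * 9000 = 0.0011385 * 9000 = 10.25

10.25


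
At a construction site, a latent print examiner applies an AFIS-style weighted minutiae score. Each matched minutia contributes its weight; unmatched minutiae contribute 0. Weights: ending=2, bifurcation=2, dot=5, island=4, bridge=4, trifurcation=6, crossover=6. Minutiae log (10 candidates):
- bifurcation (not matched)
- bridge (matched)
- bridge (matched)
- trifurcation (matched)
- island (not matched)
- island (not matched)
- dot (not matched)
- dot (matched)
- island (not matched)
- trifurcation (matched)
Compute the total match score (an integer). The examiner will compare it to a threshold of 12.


Weighted minutiae match score:
  bifurcation: not matched, +0
  bridge: matched, +4 (running total 4)
  bridge: matched, +4 (running total 8)
  trifurcation: matched, +6 (running total 14)
  island: not matched, +0
  island: not matched, +0
  dot: not matched, +0
  dot: matched, +5 (running total 19)
  island: not matched, +0
  trifurcation: matched, +6 (running total 25)
Total score = 25
Threshold = 12; verdict = identification

25


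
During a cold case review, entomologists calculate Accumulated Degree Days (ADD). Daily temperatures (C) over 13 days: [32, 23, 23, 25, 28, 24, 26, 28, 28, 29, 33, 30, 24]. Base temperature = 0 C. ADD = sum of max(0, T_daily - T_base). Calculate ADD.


Computing ADD day by day:
Day 1: max(0, 32 - 0) = 32
Day 2: max(0, 23 - 0) = 23
Day 3: max(0, 23 - 0) = 23
Day 4: max(0, 25 - 0) = 25
Day 5: max(0, 28 - 0) = 28
Day 6: max(0, 24 - 0) = 24
Day 7: max(0, 26 - 0) = 26
Day 8: max(0, 28 - 0) = 28
Day 9: max(0, 28 - 0) = 28
Day 10: max(0, 29 - 0) = 29
Day 11: max(0, 33 - 0) = 33
Day 12: max(0, 30 - 0) = 30
Day 13: max(0, 24 - 0) = 24
Total ADD = 353

353


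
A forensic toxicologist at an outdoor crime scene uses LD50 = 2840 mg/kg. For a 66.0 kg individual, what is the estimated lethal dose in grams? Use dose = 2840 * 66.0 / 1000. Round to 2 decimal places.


Lethal dose calculation:
Lethal dose = LD50 * body_weight / 1000
= 2840 * 66.0 / 1000
= 187440 / 1000
= 187.44 g

187.44


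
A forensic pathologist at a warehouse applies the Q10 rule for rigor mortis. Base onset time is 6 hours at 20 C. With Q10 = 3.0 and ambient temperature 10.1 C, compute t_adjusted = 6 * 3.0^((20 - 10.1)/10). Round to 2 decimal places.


Rigor mortis time adjustment:
Exponent = (T_ref - T_actual) / 10 = (20 - 10.1) / 10 = 0.99
Q10 factor = 3.0^0.99 = 2.96722
t_adjusted = 6 * 2.96722 = 17.80 hours

17.80


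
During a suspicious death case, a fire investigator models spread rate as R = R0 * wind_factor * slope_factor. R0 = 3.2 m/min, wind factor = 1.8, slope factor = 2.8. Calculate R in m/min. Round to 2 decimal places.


Fire spread rate calculation:
R = R0 * wind_factor * slope_factor
= 3.2 * 1.8 * 2.8
= 5.76 * 2.8
= 16.13 m/min

16.13


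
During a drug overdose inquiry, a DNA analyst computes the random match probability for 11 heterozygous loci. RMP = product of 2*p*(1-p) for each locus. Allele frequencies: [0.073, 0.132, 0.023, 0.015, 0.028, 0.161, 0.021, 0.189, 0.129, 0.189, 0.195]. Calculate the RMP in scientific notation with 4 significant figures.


Computing RMP for 11 loci:
Locus 1: 2 * 0.073 * 0.927 = 0.135342
Locus 2: 2 * 0.132 * 0.868 = 0.229152
Locus 3: 2 * 0.023 * 0.977 = 0.044942
Locus 4: 2 * 0.015 * 0.985 = 0.02955
Locus 5: 2 * 0.028 * 0.972 = 0.054432
Locus 6: 2 * 0.161 * 0.839 = 0.270158
Locus 7: 2 * 0.021 * 0.979 = 0.041118
Locus 8: 2 * 0.189 * 0.811 = 0.306558
Locus 9: 2 * 0.129 * 0.871 = 0.224718
Locus 10: 2 * 0.189 * 0.811 = 0.306558
Locus 11: 2 * 0.195 * 0.805 = 0.31395
RMP = 1.651e-10

1.651e-10


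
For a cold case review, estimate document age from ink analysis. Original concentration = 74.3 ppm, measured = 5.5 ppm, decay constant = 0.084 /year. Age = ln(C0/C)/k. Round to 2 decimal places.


Document age estimation:
C0/C = 74.3 / 5.5 = 13.509091
ln(C0/C) = 2.603363
t = 2.603363 / 0.084 = 30.99 years

30.99


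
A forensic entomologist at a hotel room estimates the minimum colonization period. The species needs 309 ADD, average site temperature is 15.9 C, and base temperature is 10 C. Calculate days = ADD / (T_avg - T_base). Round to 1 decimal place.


Insect development time:
Effective temperature = avg_temp - T_base = 15.9 - 10 = 5.9 C
Days = ADD / effective_temp = 309 / 5.9 = 52.4 days

52.4


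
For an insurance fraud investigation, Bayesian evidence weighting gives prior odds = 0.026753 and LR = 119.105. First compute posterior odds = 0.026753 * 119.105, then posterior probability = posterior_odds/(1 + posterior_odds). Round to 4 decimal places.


Bayesian evidence evaluation:
Posterior odds = prior_odds * LR = 0.026753 * 119.105 = 3.186416
Posterior probability = posterior_odds / (1 + posterior_odds)
= 3.186416 / (1 + 3.186416)
= 3.186416 / 4.186416
= 0.7611

0.7611


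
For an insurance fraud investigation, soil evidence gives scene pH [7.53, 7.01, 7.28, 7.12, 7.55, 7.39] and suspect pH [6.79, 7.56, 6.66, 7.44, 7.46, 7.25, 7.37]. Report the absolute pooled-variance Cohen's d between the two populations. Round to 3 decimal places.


Pooled-variance Cohen's d for soil pH comparison:
Scene mean = 43.88 / 6 = 7.313333
Suspect mean = 50.53 / 7 = 7.218571
Scene sample variance s_s^2 = 0.047867
Suspect sample variance s_c^2 = 0.123914
Pooled variance = ((n_s-1)*s_s^2 + (n_c-1)*s_c^2) / (n_s + n_c - 2) = 0.089347
Pooled SD = sqrt(0.089347) = 0.29891
Mean difference = 0.094762
|d| = |0.094762| / 0.29891 = 0.317

0.317


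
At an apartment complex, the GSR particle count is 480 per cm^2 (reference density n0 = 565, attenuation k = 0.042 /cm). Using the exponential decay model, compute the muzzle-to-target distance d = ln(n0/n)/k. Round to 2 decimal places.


GSR distance calculation:
n0/n = 565 / 480 = 1.177083
ln(n0/n) = 0.163039
d = 0.163039 / 0.042 = 3.88 cm

3.88


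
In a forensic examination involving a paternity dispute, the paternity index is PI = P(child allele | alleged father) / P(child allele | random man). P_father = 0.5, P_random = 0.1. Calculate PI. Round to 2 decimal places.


Paternity Index calculation:
PI = P(allele|father) / P(allele|random)
PI = 0.5 / 0.1
PI = 5.00

5.00


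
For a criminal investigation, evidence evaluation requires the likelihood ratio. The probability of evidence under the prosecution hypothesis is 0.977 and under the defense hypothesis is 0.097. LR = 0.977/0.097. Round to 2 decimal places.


Likelihood ratio calculation:
LR = P(E|Hp) / P(E|Hd)
LR = 0.977 / 0.097
LR = 10.07

10.07


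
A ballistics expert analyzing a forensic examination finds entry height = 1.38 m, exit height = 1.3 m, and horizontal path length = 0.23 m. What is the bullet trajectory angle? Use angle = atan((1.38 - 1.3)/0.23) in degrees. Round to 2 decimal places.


Bullet trajectory angle:
Height difference = 1.38 - 1.3 = 0.08 m
angle = atan(0.08 / 0.23)
angle = atan(0.347826)
angle = 19.18 degrees

19.18


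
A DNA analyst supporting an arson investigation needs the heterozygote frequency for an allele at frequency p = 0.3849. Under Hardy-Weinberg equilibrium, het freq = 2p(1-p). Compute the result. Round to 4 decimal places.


Hardy-Weinberg heterozygote frequency:
q = 1 - p = 1 - 0.3849 = 0.6151
2pq = 2 * 0.3849 * 0.6151 = 0.4735

0.4735


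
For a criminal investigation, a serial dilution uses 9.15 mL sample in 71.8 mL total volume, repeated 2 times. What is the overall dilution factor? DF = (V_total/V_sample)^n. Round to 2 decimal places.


Dilution factor calculation:
Single dilution = V_total / V_sample = 71.8 / 9.15 ≈ 7.846995
Number of dilutions = 2
Total DF = (71.8 / 9.15)^2 (full precision, rounded at the end) = 61.58

61.58


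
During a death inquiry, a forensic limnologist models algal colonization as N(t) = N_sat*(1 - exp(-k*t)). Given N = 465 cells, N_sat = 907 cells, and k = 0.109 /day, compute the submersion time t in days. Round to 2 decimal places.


PMSI from diatom colonization curve:
N / N_sat = 465 / 907 = 0.512679
1 - N/N_sat = 0.487321
ln(1 - N/N_sat) = -0.718832
t = -ln(1 - N/N_sat) / k = -(-0.718832) / 0.109 = 6.59 days

6.59


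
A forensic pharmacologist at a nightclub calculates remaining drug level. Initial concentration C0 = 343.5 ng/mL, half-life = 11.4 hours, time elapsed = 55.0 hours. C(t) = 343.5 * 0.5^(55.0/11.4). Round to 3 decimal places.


Drug concentration decay:
Number of half-lives = t / t_half = 55.0 / 11.4 = 4.824561
Decay factor = 0.5^4.824561 = 0.03529087
C(t) = 343.5 * 0.03529087 = 12.122 ng/mL

12.122


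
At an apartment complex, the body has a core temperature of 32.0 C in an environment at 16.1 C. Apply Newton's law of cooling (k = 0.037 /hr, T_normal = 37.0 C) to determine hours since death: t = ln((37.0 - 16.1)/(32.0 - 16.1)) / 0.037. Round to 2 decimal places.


Using Newton's law of cooling:
t = ln((T_normal - T_ambient) / (T_body - T_ambient)) / k
T_normal - T_ambient = 20.9
T_body - T_ambient = 15.9
Ratio = 1.314465
ln(ratio) = 0.27343
t = 0.27343 / 0.037 = 7.39 hours

7.39


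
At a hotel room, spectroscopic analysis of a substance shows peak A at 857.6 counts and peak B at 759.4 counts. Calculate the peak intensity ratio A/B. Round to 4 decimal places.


Spectral peak ratio:
Peak A = 857.6 counts
Peak B = 759.4 counts
Ratio = 857.6 / 759.4 = 1.1293

1.1293


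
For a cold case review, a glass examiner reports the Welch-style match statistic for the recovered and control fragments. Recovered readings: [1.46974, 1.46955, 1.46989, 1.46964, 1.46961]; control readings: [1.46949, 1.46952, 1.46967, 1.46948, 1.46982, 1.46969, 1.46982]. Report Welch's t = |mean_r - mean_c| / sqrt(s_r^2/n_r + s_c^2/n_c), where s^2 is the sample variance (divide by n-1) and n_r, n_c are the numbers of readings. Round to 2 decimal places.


Welch's t-criterion for glass RI comparison:
Recovered mean = sum / n_r = 7.34843 / 5 = 1.469686
Control mean = sum / n_c = 10.28749 / 7 = 1.4696414
Recovered sample variance s_r^2 = 1.773e-08
Control sample variance s_c^2 = 2.1781e-08
Welch SE (unpooled) = sqrt(s_r^2/n_r + s_c^2/n_c) = sqrt(3.546e-09 + 3.11156e-09) = sqrt(6.65756e-09) = 8.15939e-05
|mean_r - mean_c| = 4.45714e-05
t = 4.45714e-05 / 8.15939e-05 = 0.55

0.55


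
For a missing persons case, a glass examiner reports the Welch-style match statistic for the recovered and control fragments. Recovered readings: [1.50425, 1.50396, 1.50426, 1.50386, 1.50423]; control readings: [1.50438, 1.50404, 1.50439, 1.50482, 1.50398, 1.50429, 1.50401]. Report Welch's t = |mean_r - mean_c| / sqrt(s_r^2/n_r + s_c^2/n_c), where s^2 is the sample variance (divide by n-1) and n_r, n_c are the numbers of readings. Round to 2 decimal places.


Welch's t-criterion for glass RI comparison:
Recovered mean = sum / n_r = 7.52056 / 5 = 1.504112
Control mean = sum / n_c = 10.52991 / 7 = 1.5042729
Recovered sample variance s_r^2 = 3.537e-08
Control sample variance s_c^2 = 8.89905e-08
Welch SE (unpooled) = sqrt(s_r^2/n_r + s_c^2/n_c) = sqrt(7.074e-09 + 1.27129e-08) = sqrt(1.97869e-08) = 0.000140666
|mean_r - mean_c| = 0.000160857
t = 0.000160857 / 0.000140666 = 1.14

1.14


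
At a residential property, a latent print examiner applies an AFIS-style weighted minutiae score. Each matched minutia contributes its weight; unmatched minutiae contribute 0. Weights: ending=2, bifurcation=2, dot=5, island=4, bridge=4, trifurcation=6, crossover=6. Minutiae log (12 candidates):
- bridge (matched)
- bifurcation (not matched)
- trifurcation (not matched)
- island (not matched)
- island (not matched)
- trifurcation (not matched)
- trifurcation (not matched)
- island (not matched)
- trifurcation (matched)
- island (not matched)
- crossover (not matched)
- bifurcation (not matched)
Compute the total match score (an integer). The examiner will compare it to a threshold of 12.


Weighted minutiae match score:
  bridge: matched, +4 (running total 4)
  bifurcation: not matched, +0
  trifurcation: not matched, +0
  island: not matched, +0
  island: not matched, +0
  trifurcation: not matched, +0
  trifurcation: not matched, +0
  island: not matched, +0
  trifurcation: matched, +6 (running total 10)
  island: not matched, +0
  crossover: not matched, +0
  bifurcation: not matched, +0
Total score = 10
Threshold = 12; verdict = inconclusive

10


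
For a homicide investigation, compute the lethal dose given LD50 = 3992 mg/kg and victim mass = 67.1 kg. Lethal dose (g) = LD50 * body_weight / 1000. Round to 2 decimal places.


Lethal dose calculation:
Lethal dose = LD50 * body_weight / 1000
= 3992 * 67.1 / 1000
= 267863.2 / 1000
= 267.86 g

267.86


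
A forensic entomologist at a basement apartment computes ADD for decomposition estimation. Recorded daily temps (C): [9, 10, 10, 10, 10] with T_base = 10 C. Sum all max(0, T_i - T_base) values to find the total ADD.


Computing ADD day by day:
Day 1: max(0, 9 - 10) = 0
Day 2: max(0, 10 - 10) = 0
Day 3: max(0, 10 - 10) = 0
Day 4: max(0, 10 - 10) = 0
Day 5: max(0, 10 - 10) = 0
Total ADD = 0

0


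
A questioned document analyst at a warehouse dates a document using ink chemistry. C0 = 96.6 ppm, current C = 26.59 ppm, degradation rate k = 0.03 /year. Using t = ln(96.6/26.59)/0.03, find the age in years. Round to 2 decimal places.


Document age estimation:
C0/C = 96.6 / 26.59 = 3.632945
ln(C0/C) = 1.290044
t = 1.290044 / 0.03 = 43.00 years

43.00


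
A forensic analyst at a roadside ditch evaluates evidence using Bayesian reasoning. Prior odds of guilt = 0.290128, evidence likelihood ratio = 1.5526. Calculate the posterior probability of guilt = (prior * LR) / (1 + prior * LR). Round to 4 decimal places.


Bayesian evidence evaluation:
Posterior odds = prior_odds * LR = 0.290128 * 1.5526 = 0.4504527
Posterior probability = posterior_odds / (1 + posterior_odds)
= 0.4504527 / (1 + 0.4504527)
= 0.4504527 / 1.4504527
= 0.3106

0.3106


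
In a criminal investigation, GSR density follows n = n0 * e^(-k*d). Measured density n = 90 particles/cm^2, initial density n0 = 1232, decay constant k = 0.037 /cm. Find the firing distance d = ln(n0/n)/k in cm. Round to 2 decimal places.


GSR distance calculation:
n0/n = 1232 / 90 = 13.688889
ln(n0/n) = 2.616584
d = 2.616584 / 0.037 = 70.72 cm

70.72


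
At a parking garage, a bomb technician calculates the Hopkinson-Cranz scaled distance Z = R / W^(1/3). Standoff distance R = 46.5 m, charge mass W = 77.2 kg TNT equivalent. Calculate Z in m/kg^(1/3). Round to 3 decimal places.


Scaled distance calculation:
W^(1/3) = 77.2^(1/3) = 4.258001
Z = R / W^(1/3) = 46.5 / 4.258001
Z = 10.921 m/kg^(1/3)

10.921


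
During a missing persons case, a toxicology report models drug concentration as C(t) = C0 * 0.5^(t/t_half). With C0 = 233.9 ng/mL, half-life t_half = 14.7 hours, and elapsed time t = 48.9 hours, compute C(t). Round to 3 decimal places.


Drug concentration decay:
Number of half-lives = t / t_half = 48.9 / 14.7 = 3.326531
Decay factor = 0.5^3.326531 = 0.09968146
C(t) = 233.9 * 0.09968146 = 23.315 ng/mL

23.315


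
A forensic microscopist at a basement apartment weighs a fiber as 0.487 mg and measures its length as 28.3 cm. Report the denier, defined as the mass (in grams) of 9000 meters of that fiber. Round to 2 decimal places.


Denier calculation:
Mass in grams = 0.487 mg / 1000 = 0.000487 g
Length in meters = 28.3 cm / 100 = 0.283 m
Linear density = mass / length = 0.000487 / 0.283 = 0.00172085 g/m
Denier = (g/m) * 9000 = 0.00172085 * 9000 = 15.49

15.49


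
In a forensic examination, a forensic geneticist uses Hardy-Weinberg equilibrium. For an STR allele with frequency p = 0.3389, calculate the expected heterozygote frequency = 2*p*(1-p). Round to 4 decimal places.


Hardy-Weinberg heterozygote frequency:
q = 1 - p = 1 - 0.3389 = 0.6611
2pq = 2 * 0.3389 * 0.6611 = 0.4481

0.4481


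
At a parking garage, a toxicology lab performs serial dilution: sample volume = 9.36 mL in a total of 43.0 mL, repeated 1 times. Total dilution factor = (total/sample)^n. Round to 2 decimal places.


Dilution factor calculation:
Single dilution = V_total / V_sample = 43.0 / 9.36 ≈ 4.594017
Number of dilutions = 1
Total DF = (43.0 / 9.36)^1 (full precision, rounded at the end) = 4.59

4.59


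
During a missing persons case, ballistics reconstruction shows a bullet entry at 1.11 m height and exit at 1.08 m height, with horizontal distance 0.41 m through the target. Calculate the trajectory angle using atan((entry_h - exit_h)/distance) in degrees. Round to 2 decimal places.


Bullet trajectory angle:
Height difference = 1.11 - 1.08 = 0.03 m
angle = atan(0.03 / 0.41)
angle = atan(0.073171)
angle = 4.18 degrees

4.18


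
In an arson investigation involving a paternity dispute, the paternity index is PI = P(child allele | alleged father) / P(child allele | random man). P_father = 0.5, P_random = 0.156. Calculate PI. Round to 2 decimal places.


Paternity Index calculation:
PI = P(allele|father) / P(allele|random)
PI = 0.5 / 0.156
PI = 3.21

3.21


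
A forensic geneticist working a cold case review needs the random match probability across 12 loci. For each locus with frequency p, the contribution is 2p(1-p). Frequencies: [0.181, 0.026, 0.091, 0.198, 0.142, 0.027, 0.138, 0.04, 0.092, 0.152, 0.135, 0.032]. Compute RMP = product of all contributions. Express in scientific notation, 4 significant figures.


Computing RMP for 12 loci:
Locus 1: 2 * 0.181 * 0.819 = 0.296478
Locus 2: 2 * 0.026 * 0.974 = 0.050648
Locus 3: 2 * 0.091 * 0.909 = 0.165438
Locus 4: 2 * 0.198 * 0.802 = 0.317592
Locus 5: 2 * 0.142 * 0.858 = 0.243672
Locus 6: 2 * 0.027 * 0.973 = 0.052542
Locus 7: 2 * 0.138 * 0.862 = 0.237912
Locus 8: 2 * 0.04 * 0.96 = 0.0768
Locus 9: 2 * 0.092 * 0.908 = 0.167072
Locus 10: 2 * 0.152 * 0.848 = 0.257792
Locus 11: 2 * 0.135 * 0.865 = 0.23355
Locus 12: 2 * 0.032 * 0.968 = 0.061952
RMP = 1.150e-10

1.150e-10


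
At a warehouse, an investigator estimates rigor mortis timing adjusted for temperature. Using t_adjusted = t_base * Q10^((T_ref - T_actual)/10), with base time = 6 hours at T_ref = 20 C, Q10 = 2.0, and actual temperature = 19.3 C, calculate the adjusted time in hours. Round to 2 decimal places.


Rigor mortis time adjustment:
Exponent = (T_ref - T_actual) / 10 = (20 - 19.3) / 10 = 0.07
Q10 factor = 2.0^0.07 = 1.04972
t_adjusted = 6 * 1.04972 = 6.30 hours

6.30


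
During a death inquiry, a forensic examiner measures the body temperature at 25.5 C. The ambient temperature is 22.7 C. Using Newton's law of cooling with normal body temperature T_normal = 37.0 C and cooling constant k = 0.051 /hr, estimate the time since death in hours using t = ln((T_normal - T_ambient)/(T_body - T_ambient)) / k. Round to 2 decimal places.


Using Newton's law of cooling:
t = ln((T_normal - T_ambient) / (T_body - T_ambient)) / k
T_normal - T_ambient = 14.3
T_body - T_ambient = 2.8
Ratio = 5.107143
ln(ratio) = 1.63064
t = 1.63064 / 0.051 = 31.97 hours

31.97


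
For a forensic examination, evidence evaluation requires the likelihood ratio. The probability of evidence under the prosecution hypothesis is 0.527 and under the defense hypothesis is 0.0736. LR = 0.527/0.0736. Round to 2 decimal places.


Likelihood ratio calculation:
LR = P(E|Hp) / P(E|Hd)
LR = 0.527 / 0.0736
LR = 7.16

7.16


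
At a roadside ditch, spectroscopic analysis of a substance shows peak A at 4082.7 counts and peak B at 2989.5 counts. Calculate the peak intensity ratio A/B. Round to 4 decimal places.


Spectral peak ratio:
Peak A = 4082.7 counts
Peak B = 2989.5 counts
Ratio = 4082.7 / 2989.5 = 1.3657

1.3657


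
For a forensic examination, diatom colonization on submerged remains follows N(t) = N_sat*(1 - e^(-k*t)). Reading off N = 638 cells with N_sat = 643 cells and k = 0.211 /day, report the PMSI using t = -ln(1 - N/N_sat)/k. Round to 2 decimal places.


PMSI from diatom colonization curve:
N / N_sat = 638 / 643 = 0.992224
1 - N/N_sat = 0.007776
ln(1 - N/N_sat) = -4.856713
t = -ln(1 - N/N_sat) / k = -(-4.856713) / 0.211 = 23.02 days

23.02


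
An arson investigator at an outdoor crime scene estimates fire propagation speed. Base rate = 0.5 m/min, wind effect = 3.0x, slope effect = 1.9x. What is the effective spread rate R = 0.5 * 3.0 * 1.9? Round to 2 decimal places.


Fire spread rate calculation:
R = R0 * wind_factor * slope_factor
= 0.5 * 3.0 * 1.9
= 1.5 * 1.9
= 2.85 m/min

2.85


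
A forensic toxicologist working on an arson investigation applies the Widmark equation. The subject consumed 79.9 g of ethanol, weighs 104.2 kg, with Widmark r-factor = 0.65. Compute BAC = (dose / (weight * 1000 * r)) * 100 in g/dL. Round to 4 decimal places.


Applying the Widmark formula:
BAC = (dose_g / (body_wt * 1000 * r)) * 100
Denominator = 104.2 * 1000 * 0.65 = 67730
BAC = (79.9 / 67730) * 100
BAC = 0.1180 g/dL

0.1180


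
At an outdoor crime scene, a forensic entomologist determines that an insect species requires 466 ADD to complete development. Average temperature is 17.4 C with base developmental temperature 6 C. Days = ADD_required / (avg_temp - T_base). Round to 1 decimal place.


Insect development time:
Effective temperature = avg_temp - T_base = 17.4 - 6 = 11.4 C
Days = ADD / effective_temp = 466 / 11.4 = 40.9 days

40.9


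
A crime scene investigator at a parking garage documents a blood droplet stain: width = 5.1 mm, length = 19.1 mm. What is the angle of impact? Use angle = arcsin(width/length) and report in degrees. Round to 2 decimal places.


Blood spatter impact angle calculation:
width / length = 5.1 / 19.1 = 0.267016
angle = arcsin(0.267016)
angle = 15.49 degrees

15.49
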